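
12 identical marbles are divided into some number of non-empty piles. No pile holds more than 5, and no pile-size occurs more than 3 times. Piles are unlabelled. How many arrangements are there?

24

The partitions of 12 that satisfy the conditions:
2,5,5
1,1,5,5
3,4,5
1,2,4,5
1,1,1,4,5
1,3,3,5
2,2,3,5
1,1,2,3,5
1,2,2,2,5
1,1,1,2,2,5
4,4,4
1,3,4,4
2,2,4,4
1,1,2,4,4
2,3,3,4
1,1,3,3,4
1,2,2,3,4
1,1,1,2,3,4
1,1,2,2,2,4
1,2,3,3,3
1,1,1,3,3,3
2,2,2,3,3
1,1,2,2,3,3
1,1,1,2,2,2,3
Counting gives 24.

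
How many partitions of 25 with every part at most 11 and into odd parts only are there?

Systematic enumeration (by largest part, then next-largest, …) yields 103.

103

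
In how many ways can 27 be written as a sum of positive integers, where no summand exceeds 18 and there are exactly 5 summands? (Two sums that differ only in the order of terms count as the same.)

Enumerating by decreasing first part gives 243 partitions in all.

243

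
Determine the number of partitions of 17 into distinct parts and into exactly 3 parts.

16

Listing the qualifying partitions of 17:
14+2+1
13+3+1
12+4+1
12+3+2
11+5+1
11+4+2
10+6+1
10+5+2
10+4+3
9+7+1
9+6+2
9+5+3
8+7+2
8+6+3
8+5+4
7+6+4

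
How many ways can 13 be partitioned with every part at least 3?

10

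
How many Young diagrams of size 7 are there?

The partitions of 7 that satisfy the conditions:
7
6,1
5,2
5,1,1
4,3
4,2,1
4,1,1,1
3,3,1
3,2,2
3,2,1,1
3,1,1,1,1
2,2,2,1
2,2,1,1,1
2,1,1,1,1,1
1,1,1,1,1,1,1
Counting gives 15.

15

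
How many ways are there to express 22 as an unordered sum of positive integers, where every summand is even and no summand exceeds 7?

The partitions of 22 that satisfy the conditions:
6 + 6 + 6 + 4
6 + 6 + 6 + 2 + 2
6 + 6 + 4 + 4 + 2
6 + 6 + 4 + 2 + 2 + 2
6 + 6 + 2 + 2 + 2 + 2 + 2
6 + 4 + 4 + 4 + 4
6 + 4 + 4 + 4 + 2 + 2
6 + 4 + 4 + 2 + 2 + 2 + 2
6 + 4 + 2 + 2 + 2 + 2 + 2 + 2
6 + 2 + 2 + 2 + 2 + 2 + 2 + 2 + 2
4 + 4 + 4 + 4 + 4 + 2
4 + 4 + 4 + 4 + 2 + 2 + 2
4 + 4 + 4 + 2 + 2 + 2 + 2 + 2
4 + 4 + 2 + 2 + 2 + 2 + 2 + 2 + 2
4 + 2 + 2 + 2 + 2 + 2 + 2 + 2 + 2 + 2
2 + 2 + 2 + 2 + 2 + 2 + 2 + 2 + 2 + 2 + 2

16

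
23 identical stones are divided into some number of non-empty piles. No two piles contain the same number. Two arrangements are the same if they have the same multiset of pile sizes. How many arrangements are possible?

A full systematic count gives 104.

104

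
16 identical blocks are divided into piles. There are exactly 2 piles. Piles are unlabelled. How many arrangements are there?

Listing the qualifying partitions of 16:
15+1
14+2
13+3
12+4
11+5
10+6
9+7
8+8

8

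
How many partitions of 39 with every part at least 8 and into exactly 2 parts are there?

They are:
31, 8
30, 9
29, 10
28, 11
27, 12
26, 13
25, 14
24, 15
23, 16
22, 17
21, 18
20, 19

12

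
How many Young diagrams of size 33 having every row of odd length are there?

448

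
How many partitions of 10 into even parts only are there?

7

They are:
10
2,8
4,6
2,2,6
2,4,4
2,2,2,4
2,2,2,2,2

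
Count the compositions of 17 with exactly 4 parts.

560

A composition of 17 into 4 positive parts is chosen by placing 3 dividers among the 16 gaps between 17 units: C(16,3) = 560.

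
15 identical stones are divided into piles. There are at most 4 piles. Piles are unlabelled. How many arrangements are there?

54

A partial list (first 12 by largest part):
15
14, 1
13, 2
13, 1, 1
12, 3
12, 2, 1
12, 1, 1, 1
11, 4
11, 3, 1
11, 2, 2
11, 2, 1, 1
10, 5
…and 42 more, for 54 total.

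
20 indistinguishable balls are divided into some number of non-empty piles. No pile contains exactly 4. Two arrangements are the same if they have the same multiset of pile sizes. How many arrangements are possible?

Direct enumeration gives 396 partitions.

396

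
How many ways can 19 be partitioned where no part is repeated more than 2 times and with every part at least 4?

Enumerating:
19
15,4
14,5
13,6
12,7
11,8
11,4,4
10,9
10,5,4
9,6,4
9,5,5
8,7,4
8,6,5
7,7,5
7,6,6
6,5,4,4
That's 16 in total.

16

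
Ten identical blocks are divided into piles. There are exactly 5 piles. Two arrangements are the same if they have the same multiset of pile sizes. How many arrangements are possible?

7

The partitions of 10 that satisfy the conditions:
1, 1, 1, 1, 6
1, 1, 1, 2, 5
1, 1, 1, 3, 4
1, 1, 2, 2, 4
1, 1, 2, 3, 3
1, 2, 2, 2, 3
2, 2, 2, 2, 2
That's 7 in total.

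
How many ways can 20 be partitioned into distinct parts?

64

A partial list (first 12 by largest part):
20
1, 19
2, 18
3, 17
1, 2, 17
4, 16
1, 3, 16
5, 15
1, 4, 15
2, 3, 15
6, 14
1, 5, 14
…and 52 more, for 64 total.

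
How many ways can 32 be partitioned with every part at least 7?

32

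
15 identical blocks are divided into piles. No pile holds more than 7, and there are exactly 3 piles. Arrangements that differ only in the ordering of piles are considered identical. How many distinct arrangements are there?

Enumerating:
7 + 7 + 1
7 + 6 + 2
7 + 5 + 3
7 + 4 + 4
6 + 6 + 3
6 + 5 + 4
5 + 5 + 5
Counting gives 7.

7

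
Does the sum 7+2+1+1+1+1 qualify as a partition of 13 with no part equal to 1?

The parts sum to 13, and the condition 'no summand equals 1' is violated.

No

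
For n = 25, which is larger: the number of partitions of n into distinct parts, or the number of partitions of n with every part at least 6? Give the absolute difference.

125

Partitions of 25 into distinct parts: 142.
Partitions of 25 with every part at least 6: 17.
|142 − 17| = 125.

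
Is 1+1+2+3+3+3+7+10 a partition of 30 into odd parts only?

The parts sum to 30, and the condition 'every summand is odd' is violated.

No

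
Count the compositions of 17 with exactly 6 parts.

4368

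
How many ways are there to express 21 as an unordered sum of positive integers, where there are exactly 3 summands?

37

There are too many to list fully; the first 12 (by largest part) are:
1,1,19
1,2,18
1,3,17
2,2,17
1,4,16
2,3,16
1,5,15
2,4,15
3,3,15
1,6,14
2,5,14
3,4,14
…and 25 more, for 37 total.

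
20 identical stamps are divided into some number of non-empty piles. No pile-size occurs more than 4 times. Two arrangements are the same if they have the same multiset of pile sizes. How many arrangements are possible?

A full systematic count gives 409.

409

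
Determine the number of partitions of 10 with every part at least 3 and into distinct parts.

Enumerating:
10
7 + 3
6 + 4

3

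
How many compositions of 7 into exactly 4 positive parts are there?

20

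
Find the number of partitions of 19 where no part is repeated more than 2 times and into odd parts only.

The partitions of 19 that satisfy the conditions:
19
17 + 1 + 1
15 + 3 + 1
13 + 5 + 1
13 + 3 + 3
11 + 7 + 1
11 + 5 + 3
11 + 3 + 3 + 1 + 1
9 + 9 + 1
9 + 7 + 3
9 + 5 + 5
9 + 5 + 3 + 1 + 1
7 + 7 + 5
7 + 7 + 3 + 1 + 1
7 + 5 + 5 + 1 + 1
7 + 5 + 3 + 3 + 1

16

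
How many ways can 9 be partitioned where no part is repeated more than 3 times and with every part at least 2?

8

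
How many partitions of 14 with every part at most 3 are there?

Listing the qualifying partitions of 14:
2+3+3+3+3
1+1+3+3+3+3
1+2+2+3+3+3
1+1+1+2+3+3+3
1+1+1+1+1+3+3+3
2+2+2+2+3+3
1+1+2+2+2+3+3
1+1+1+1+2+2+3+3
1+1+1+1+1+1+2+3+3
1+1+1+1+1+1+1+1+3+3
1+2+2+2+2+2+3
1+1+1+2+2+2+2+3
1+1+1+1+1+2+2+2+3
1+1+1+1+1+1+1+2+2+3
1+1+1+1+1+1+1+1+1+2+3
1+1+1+1+1+1+1+1+1+1+1+3
2+2+2+2+2+2+2
1+1+2+2+2+2+2+2
1+1+1+1+2+2+2+2+2
1+1+1+1+1+1+2+2+2+2
1+1+1+1+1+1+1+1+2+2+2
1+1+1+1+1+1+1+1+1+1+2+2
1+1+1+1+1+1+1+1+1+1+1+1+2
1+1+1+1+1+1+1+1+1+1+1+1+1+1

24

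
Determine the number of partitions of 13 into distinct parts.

18

They are:
13
12,1
11,2
10,3
10,2,1
9,4
9,3,1
8,5
8,4,1
8,3,2
7,6
7,5,1
7,4,2
7,3,2,1
6,5,2
6,4,3
6,4,2,1
5,4,3,1
That's 18 in total.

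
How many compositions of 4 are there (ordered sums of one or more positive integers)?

8

There are 3 gaps and each independently is a cut or not, giving 2^3 = 8.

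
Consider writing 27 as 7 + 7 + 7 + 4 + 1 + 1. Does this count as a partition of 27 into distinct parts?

No

The parts sum to 27, and the condition 'all summands are distinct' is violated.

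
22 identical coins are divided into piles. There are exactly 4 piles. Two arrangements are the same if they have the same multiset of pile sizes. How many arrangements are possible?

Enumerating by decreasing first part gives 84 partitions in all.

84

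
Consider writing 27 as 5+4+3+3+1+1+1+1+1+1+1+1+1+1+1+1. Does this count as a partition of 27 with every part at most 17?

Yes

The parts sum to 27, and the condition 'no summand exceeds 17' holds.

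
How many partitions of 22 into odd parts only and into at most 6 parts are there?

44

A partial list (first 12 by largest part):
1+21
3+19
1+1+1+19
5+17
1+1+3+17
1+1+1+1+1+17
7+15
1+1+5+15
1+3+3+15
1+1+1+1+3+15
9+13
1+1+7+13
…and 32 more, for 44 total.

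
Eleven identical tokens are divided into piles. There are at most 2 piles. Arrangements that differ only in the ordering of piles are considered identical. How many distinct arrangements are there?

6

The partitions of 11 that satisfy the conditions:
11
10 + 1
9 + 2
8 + 3
7 + 4
6 + 5
That's 6 in total.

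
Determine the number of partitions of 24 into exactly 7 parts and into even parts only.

7

They are:
12+2+2+2+2+2+2
10+4+2+2+2+2+2
8+6+2+2+2+2+2
8+4+4+2+2+2+2
6+6+4+2+2+2+2
6+4+4+4+2+2+2
4+4+4+4+4+2+2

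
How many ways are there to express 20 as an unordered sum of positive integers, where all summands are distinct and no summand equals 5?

45

A partial list (first 12 by largest part):
20
19, 1
18, 2
17, 3
17, 2, 1
16, 4
16, 3, 1
15, 4, 1
15, 3, 2
14, 6
14, 4, 2
14, 3, 2, 1
…and 33 more, for 45 total.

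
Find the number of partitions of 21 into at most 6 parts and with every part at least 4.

27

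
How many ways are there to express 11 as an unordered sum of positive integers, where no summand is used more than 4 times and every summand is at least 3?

The partitions of 11 that satisfy the conditions:
11
8,3
7,4
6,5
5,3,3
4,4,3
Counting gives 6.

6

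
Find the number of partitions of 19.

Systematic enumeration (by largest part, then next-largest, …) yields 490.

490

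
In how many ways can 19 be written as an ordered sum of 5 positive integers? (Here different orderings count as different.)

3060

Equivalently, choose which 4 of the 18 gaps become plus signs: C(18,4) = 3060.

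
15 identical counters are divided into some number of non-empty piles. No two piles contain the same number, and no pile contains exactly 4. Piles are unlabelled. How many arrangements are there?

They are:
15
14, 1
13, 2
12, 3
12, 2, 1
11, 3, 1
10, 5
10, 3, 2
9, 6
9, 5, 1
9, 3, 2, 1
8, 7
8, 6, 1
8, 5, 2
7, 6, 2
7, 5, 3
7, 5, 2, 1
6, 5, 3, 1
That's 18 in total.

18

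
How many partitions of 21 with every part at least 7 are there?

6

Listing the qualifying partitions of 21:
21
14 + 7
13 + 8
12 + 9
11 + 10
7 + 7 + 7
That's 6 in total.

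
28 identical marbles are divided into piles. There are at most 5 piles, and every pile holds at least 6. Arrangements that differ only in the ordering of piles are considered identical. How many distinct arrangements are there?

29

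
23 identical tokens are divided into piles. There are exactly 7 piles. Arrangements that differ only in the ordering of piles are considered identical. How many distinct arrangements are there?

164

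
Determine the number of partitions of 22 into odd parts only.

Direct enumeration gives 89 partitions.

89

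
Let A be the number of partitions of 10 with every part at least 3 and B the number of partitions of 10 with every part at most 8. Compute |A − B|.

35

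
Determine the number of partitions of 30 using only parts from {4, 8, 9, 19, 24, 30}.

3

Listing the qualifying partitions of 30:
30
9+9+8+4
9+9+4+4+4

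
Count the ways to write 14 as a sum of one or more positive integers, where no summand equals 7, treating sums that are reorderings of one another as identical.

Systematic enumeration (by largest part, then next-largest, …) yields 120.

120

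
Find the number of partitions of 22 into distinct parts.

89

Counting exhaustively, 89 partitions satisfy the conditions.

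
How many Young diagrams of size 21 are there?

792

A full systematic count gives 792.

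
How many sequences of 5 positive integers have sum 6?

Place 4 bars in the 5 internal gaps of a row of 6 dots: C(5,4) = 5.

5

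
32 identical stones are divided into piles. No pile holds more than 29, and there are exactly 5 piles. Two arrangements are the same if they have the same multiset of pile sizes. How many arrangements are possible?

A full systematic count gives 480.

480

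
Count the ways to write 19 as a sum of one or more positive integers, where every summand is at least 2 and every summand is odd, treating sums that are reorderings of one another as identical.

8

Listing the qualifying partitions of 19:
19
3+3+13
3+5+11
3+7+9
5+5+9
5+7+7
3+3+3+3+7
3+3+3+5+5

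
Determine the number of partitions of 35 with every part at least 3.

779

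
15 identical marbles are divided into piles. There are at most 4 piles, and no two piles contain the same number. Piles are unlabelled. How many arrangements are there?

26

A partial list (first 12 by largest part):
15
1, 14
2, 13
3, 12
1, 2, 12
4, 11
1, 3, 11
5, 10
1, 4, 10
2, 3, 10
6, 9
1, 5, 9
…and 14 more, for 26 total.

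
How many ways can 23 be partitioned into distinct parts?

104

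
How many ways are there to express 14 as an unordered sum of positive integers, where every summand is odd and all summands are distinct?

3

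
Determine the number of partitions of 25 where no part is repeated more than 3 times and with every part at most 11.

620

Direct enumeration gives 620 partitions.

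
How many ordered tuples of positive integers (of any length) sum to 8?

Each of the 7 gaps between 8 units is either a break or not: 2^7 = 128.

128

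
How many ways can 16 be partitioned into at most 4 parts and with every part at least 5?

6

Listing the qualifying partitions of 16:
16
11 + 5
10 + 6
9 + 7
8 + 8
6 + 5 + 5
Counting gives 6.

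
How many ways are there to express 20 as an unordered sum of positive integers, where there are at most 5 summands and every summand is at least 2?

98

There are 98 such partitions.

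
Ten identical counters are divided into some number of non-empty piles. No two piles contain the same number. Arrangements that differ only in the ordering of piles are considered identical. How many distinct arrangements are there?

10

The partitions of 10 that satisfy the conditions:
10
9 + 1
8 + 2
7 + 3
7 + 2 + 1
6 + 4
6 + 3 + 1
5 + 4 + 1
5 + 3 + 2
4 + 3 + 2 + 1
Counting gives 10.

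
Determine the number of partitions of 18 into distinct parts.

There are too many to list fully; the first 12 (by largest part) are:
18
17, 1
16, 2
15, 3
15, 2, 1
14, 4
14, 3, 1
13, 5
13, 4, 1
13, 3, 2
12, 6
12, 5, 1
…and 34 more, for 46 total.

46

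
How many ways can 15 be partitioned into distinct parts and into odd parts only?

Listing the qualifying partitions of 15:
15
1 + 3 + 11
1 + 5 + 9
3 + 5 + 7

4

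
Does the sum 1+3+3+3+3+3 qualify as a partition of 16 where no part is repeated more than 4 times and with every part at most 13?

No

The parts sum to 16, and the condition 'no summand is used more than 4 times' is violated.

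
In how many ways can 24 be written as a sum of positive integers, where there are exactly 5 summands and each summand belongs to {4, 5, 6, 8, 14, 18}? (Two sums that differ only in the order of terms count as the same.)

4

Enumerating:
8+4+4+4+4
6+6+4+4+4
6+5+5+4+4
5+5+5+5+4
That's 4 in total.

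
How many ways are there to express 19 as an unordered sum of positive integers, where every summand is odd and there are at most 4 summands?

The partitions of 19 that satisfy the conditions:
19
17, 1, 1
15, 3, 1
13, 5, 1
13, 3, 3
11, 7, 1
11, 5, 3
9, 9, 1
9, 7, 3
9, 5, 5
7, 7, 5
Counting gives 11.

11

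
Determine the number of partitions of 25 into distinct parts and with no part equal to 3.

87

Systematic enumeration (by largest part, then next-largest, …) yields 87.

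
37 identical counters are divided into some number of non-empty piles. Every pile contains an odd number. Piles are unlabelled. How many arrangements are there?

A full systematic count gives 760.

760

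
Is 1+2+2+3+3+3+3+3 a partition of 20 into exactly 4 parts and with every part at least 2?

No

The parts sum to 20, and the condition 'there are exactly 4 summands' is violated.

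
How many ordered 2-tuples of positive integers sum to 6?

5

Equivalently, choose which 1 of the 5 gaps become plus signs: C(5,1) = 5.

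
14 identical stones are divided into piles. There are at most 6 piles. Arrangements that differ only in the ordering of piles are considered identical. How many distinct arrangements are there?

Enumerating by decreasing first part gives 90 partitions in all.

90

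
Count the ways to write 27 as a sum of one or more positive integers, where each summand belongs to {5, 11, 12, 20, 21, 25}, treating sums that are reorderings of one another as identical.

Listing the qualifying partitions of 27:
5,5,5,12
5,11,11
Counting gives 2.

2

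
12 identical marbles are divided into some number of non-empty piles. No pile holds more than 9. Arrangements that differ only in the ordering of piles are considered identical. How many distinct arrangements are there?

Direct enumeration gives 73 partitions.

73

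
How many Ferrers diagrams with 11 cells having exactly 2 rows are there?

5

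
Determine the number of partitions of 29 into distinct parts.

Counting exhaustively, 256 partitions satisfy the conditions.

256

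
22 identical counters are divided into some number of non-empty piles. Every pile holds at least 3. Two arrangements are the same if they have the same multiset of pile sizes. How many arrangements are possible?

A full systematic count gives 73.

73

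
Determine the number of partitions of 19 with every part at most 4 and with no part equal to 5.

94

Direct enumeration gives 94 partitions.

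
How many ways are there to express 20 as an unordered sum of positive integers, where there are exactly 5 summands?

Direct enumeration gives 84 partitions.

84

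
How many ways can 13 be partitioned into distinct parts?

18

Enumerating:
13
12+1
11+2
10+3
10+2+1
9+4
9+3+1
8+5
8+4+1
8+3+2
7+6
7+5+1
7+4+2
7+3+2+1
6+5+2
6+4+3
6+4+2+1
5+4+3+1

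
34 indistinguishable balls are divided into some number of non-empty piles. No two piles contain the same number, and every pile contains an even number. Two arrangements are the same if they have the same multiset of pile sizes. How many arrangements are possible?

There are too many to list fully; the first 12 (by largest part) are:
34
2,32
4,30
6,28
2,4,28
8,26
2,6,26
10,24
2,8,24
4,6,24
12,22
2,10,22
…and 26 more, for 38 total.

38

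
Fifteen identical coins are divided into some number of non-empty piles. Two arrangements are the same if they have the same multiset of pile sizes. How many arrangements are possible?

176

Enumerating by decreasing first part gives 176 partitions in all.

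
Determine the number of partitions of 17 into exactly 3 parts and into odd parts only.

They are:
15+1+1
13+3+1
11+5+1
11+3+3
9+7+1
9+5+3
7+7+3
7+5+5
That's 8 in total.

8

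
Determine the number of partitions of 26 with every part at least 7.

Listing the qualifying partitions of 26:
26
19,7
18,8
17,9
16,10
15,11
14,12
13,13
12,7,7
11,8,7
10,9,7
10,8,8
9,9,8
That's 13 in total.

13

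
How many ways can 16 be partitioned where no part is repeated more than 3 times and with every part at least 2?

A partial list (first 12 by largest part):
16
2, 14
3, 13
4, 12
2, 2, 12
5, 11
2, 3, 11
6, 10
2, 4, 10
3, 3, 10
2, 2, 2, 10
7, 9
…and 33 more, for 45 total.

45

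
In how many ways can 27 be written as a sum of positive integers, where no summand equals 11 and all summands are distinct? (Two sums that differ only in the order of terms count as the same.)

163

Counting exhaustively, 163 partitions satisfy the conditions.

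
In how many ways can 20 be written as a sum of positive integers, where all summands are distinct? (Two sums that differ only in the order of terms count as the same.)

A partial list (first 12 by largest part):
20
19+1
18+2
17+3
17+2+1
16+4
16+3+1
15+5
15+4+1
15+3+2
14+6
14+5+1
…and 52 more, for 64 total.

64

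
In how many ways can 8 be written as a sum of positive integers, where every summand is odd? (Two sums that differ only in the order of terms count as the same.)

They are:
7 + 1
5 + 3
5 + 1 + 1 + 1
3 + 3 + 1 + 1
3 + 1 + 1 + 1 + 1 + 1
1 + 1 + 1 + 1 + 1 + 1 + 1 + 1
Counting gives 6.

6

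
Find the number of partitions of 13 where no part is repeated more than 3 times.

64

A partial list (first 12 by largest part):
13
12,1
11,2
11,1,1
10,3
10,2,1
10,1,1,1
9,4
9,3,1
9,2,2
9,2,1,1
8,5
…and 52 more, for 64 total.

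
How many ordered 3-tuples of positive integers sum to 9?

A composition of 9 into 3 positive parts is chosen by placing 2 dividers among the 8 gaps between 9 units: C(8,2) = 28.

28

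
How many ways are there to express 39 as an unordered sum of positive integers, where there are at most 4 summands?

588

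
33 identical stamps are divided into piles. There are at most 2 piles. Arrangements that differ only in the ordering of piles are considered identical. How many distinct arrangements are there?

17

Enumerating:
33
32, 1
31, 2
30, 3
29, 4
28, 5
27, 6
26, 7
25, 8
24, 9
23, 10
22, 11
21, 12
20, 13
19, 14
18, 15
17, 16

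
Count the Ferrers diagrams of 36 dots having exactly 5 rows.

748

Direct enumeration gives 748 partitions.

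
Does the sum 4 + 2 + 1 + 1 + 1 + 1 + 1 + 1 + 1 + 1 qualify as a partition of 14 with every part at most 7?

The parts sum to 14, and the condition 'no summand exceeds 7' holds.

Yes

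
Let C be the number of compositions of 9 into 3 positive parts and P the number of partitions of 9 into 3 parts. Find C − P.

21

Ordered (compositions into 3 parts): C(8,2) = 28.
Partitions of 9 into exactly 3 parts: 7.
Difference: 28 − 7 = 21.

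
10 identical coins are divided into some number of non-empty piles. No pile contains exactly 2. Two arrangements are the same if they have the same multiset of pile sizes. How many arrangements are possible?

They are:
10
9, 1
8, 1, 1
7, 3
7, 1, 1, 1
6, 4
6, 3, 1
6, 1, 1, 1, 1
5, 5
5, 4, 1
5, 3, 1, 1
5, 1, 1, 1, 1, 1
4, 4, 1, 1
4, 3, 3
4, 3, 1, 1, 1
4, 1, 1, 1, 1, 1, 1
3, 3, 3, 1
3, 3, 1, 1, 1, 1
3, 1, 1, 1, 1, 1, 1, 1
1, 1, 1, 1, 1, 1, 1, 1, 1, 1
Counting gives 20.

20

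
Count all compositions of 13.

4096

The number of compositions of n is 2^(n−1); here 2^12 = 4096.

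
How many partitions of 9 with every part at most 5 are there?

The partitions of 9 that satisfy the conditions:
5, 4
5, 3, 1
5, 2, 2
5, 2, 1, 1
5, 1, 1, 1, 1
4, 4, 1
4, 3, 2
4, 3, 1, 1
4, 2, 2, 1
4, 2, 1, 1, 1
4, 1, 1, 1, 1, 1
3, 3, 3
3, 3, 2, 1
3, 3, 1, 1, 1
3, 2, 2, 2
3, 2, 2, 1, 1
3, 2, 1, 1, 1, 1
3, 1, 1, 1, 1, 1, 1
2, 2, 2, 2, 1
2, 2, 2, 1, 1, 1
2, 2, 1, 1, 1, 1, 1
2, 1, 1, 1, 1, 1, 1, 1
1, 1, 1, 1, 1, 1, 1, 1, 1
That's 23 in total.

23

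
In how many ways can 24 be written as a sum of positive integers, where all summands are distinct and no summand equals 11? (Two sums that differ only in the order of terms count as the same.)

A full systematic count gives 105.

105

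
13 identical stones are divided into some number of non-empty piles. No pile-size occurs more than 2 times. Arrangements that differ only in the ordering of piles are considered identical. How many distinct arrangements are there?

A partial list (first 12 by largest part):
13
1,12
2,11
1,1,11
3,10
1,2,10
4,9
1,3,9
2,2,9
1,1,2,9
5,8
1,4,8
…and 32 more, for 44 total.

44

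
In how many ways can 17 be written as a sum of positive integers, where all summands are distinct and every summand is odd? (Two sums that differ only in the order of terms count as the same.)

They are:
17
13, 3, 1
11, 5, 1
9, 7, 1
9, 5, 3

5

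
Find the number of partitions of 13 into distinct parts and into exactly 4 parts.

3

Listing the qualifying partitions of 13:
7+3+2+1
6+4+2+1
5+4+3+1
That's 3 in total.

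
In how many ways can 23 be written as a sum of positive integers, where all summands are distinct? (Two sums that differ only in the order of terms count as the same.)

Direct enumeration gives 104 partitions.

104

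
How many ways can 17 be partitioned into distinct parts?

38

There are too many to list fully; the first 12 (by largest part) are:
17
16, 1
15, 2
14, 3
14, 2, 1
13, 4
13, 3, 1
12, 5
12, 4, 1
12, 3, 2
11, 6
11, 5, 1
…and 26 more, for 38 total.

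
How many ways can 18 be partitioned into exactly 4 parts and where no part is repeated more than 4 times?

47

A partial list (first 12 by largest part):
15 + 1 + 1 + 1
14 + 2 + 1 + 1
13 + 3 + 1 + 1
13 + 2 + 2 + 1
12 + 4 + 1 + 1
12 + 3 + 2 + 1
12 + 2 + 2 + 2
11 + 5 + 1 + 1
11 + 4 + 2 + 1
11 + 3 + 3 + 1
11 + 3 + 2 + 2
10 + 6 + 1 + 1
…and 35 more, for 47 total.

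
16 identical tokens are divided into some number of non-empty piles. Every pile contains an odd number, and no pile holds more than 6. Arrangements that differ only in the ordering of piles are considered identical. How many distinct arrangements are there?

14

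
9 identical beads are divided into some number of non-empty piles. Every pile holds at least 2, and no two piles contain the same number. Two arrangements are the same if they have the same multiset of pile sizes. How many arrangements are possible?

They are:
9
7 + 2
6 + 3
5 + 4
4 + 3 + 2
Counting gives 5.

5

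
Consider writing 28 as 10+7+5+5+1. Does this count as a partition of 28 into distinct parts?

The parts sum to 28, and the condition 'all summands are distinct' is violated.

No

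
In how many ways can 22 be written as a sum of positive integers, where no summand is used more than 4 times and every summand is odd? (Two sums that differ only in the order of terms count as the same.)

There are too many to list fully; the first 12 (by largest part) are:
1, 21
3, 19
1, 1, 1, 19
5, 17
1, 1, 3, 17
7, 15
1, 1, 5, 15
1, 3, 3, 15
1, 1, 1, 1, 3, 15
9, 13
1, 1, 7, 13
1, 3, 5, 13
…and 35 more, for 47 total.

47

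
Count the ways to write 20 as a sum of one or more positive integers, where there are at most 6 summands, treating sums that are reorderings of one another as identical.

Systematic enumeration (by largest part, then next-largest, …) yields 282.

282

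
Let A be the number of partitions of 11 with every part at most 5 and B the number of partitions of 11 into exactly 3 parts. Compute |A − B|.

27

Partitions of 11 with every part at most 5: 37.
Partitions of 11 into exactly 3 parts: 10.
|37 − 10| = 27.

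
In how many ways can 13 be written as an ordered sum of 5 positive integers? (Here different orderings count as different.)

495

Place 4 bars in the 12 internal gaps of a row of 13 dots: C(12,4) = 495.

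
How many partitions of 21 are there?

Enumerating by decreasing first part gives 792 partitions in all.

792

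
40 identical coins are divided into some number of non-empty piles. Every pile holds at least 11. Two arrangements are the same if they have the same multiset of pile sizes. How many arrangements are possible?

19

Enumerating:
40
29,11
28,12
27,13
26,14
25,15
24,16
23,17
22,18
21,19
20,20
18,11,11
17,12,11
16,13,11
16,12,12
15,14,11
15,13,12
14,14,12
14,13,13
Counting gives 19.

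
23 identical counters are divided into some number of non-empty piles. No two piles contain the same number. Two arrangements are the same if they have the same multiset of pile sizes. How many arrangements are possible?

104

Direct enumeration gives 104 partitions.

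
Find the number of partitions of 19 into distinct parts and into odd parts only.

6

Listing the qualifying partitions of 19:
19
15,3,1
13,5,1
11,7,1
11,5,3
9,7,3
That's 6 in total.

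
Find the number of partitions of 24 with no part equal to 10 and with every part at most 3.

There are too many to list fully; the first 12 (by largest part) are:
3 + 3 + 3 + 3 + 3 + 3 + 3 + 3
1 + 2 + 3 + 3 + 3 + 3 + 3 + 3 + 3
1 + 1 + 1 + 3 + 3 + 3 + 3 + 3 + 3 + 3
2 + 2 + 2 + 3 + 3 + 3 + 3 + 3 + 3
1 + 1 + 2 + 2 + 3 + 3 + 3 + 3 + 3 + 3
1 + 1 + 1 + 1 + 2 + 3 + 3 + 3 + 3 + 3 + 3
1 + 1 + 1 + 1 + 1 + 1 + 3 + 3 + 3 + 3 + 3 + 3
1 + 2 + 2 + 2 + 2 + 3 + 3 + 3 + 3 + 3
1 + 1 + 1 + 2 + 2 + 2 + 3 + 3 + 3 + 3 + 3
1 + 1 + 1 + 1 + 1 + 2 + 2 + 3 + 3 + 3 + 3 + 3
1 + 1 + 1 + 1 + 1 + 1 + 1 + 2 + 3 + 3 + 3 + 3 + 3
1 + 1 + 1 + 1 + 1 + 1 + 1 + 1 + 1 + 3 + 3 + 3 + 3 + 3
…and 49 more, for 61 total.

61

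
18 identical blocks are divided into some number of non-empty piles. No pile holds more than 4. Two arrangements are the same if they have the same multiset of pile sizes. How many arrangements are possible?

There are 84 such partitions.

84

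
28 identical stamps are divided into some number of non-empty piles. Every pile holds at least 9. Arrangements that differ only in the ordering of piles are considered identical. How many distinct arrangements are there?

They are:
28
9, 19
10, 18
11, 17
12, 16
13, 15
14, 14
9, 9, 10
Counting gives 8.

8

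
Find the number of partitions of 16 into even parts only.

22

Listing the qualifying partitions of 16:
16
2,14
4,12
2,2,12
6,10
2,4,10
2,2,2,10
8,8
2,6,8
4,4,8
2,2,4,8
2,2,2,2,8
4,6,6
2,2,6,6
2,4,4,6
2,2,2,4,6
2,2,2,2,2,6
4,4,4,4
2,2,4,4,4
2,2,2,2,4,4
2,2,2,2,2,2,4
2,2,2,2,2,2,2,2
That's 22 in total.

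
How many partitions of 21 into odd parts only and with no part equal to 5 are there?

44

A partial list (first 12 by largest part):
21
19 + 1 + 1
17 + 3 + 1
17 + 1 + 1 + 1 + 1
15 + 3 + 3
15 + 3 + 1 + 1 + 1
15 + 1 + 1 + 1 + 1 + 1 + 1
13 + 7 + 1
13 + 3 + 3 + 1 + 1
13 + 3 + 1 + 1 + 1 + 1 + 1
13 + 1 + 1 + 1 + 1 + 1 + 1 + 1 + 1
11 + 9 + 1
…and 32 more, for 44 total.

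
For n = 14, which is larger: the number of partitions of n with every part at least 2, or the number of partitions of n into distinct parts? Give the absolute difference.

12

Partitions of 14 with every part at least 2: 34.
Partitions of 14 into distinct parts: 22.
|34 − 22| = 12.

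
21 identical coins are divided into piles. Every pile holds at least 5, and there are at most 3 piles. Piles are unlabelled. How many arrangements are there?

The partitions of 21 that satisfy the conditions:
21
16,5
15,6
14,7
13,8
12,9
11,10
11,5,5
10,6,5
9,7,5
9,6,6
8,8,5
8,7,6
7,7,7

14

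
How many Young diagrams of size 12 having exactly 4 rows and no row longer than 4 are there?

4

They are:
4,4,3,1
4,4,2,2
4,3,3,2
3,3,3,3
Counting gives 4.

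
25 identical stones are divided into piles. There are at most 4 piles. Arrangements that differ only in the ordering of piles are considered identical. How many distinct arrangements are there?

185

A full systematic count gives 185.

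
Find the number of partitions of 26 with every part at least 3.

158

There are 158 such partitions.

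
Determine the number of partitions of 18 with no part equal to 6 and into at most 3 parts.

30

There are too many to list fully; the first 12 (by largest part) are:
18
1 + 17
2 + 16
1 + 1 + 16
3 + 15
1 + 2 + 15
4 + 14
1 + 3 + 14
2 + 2 + 14
5 + 13
1 + 4 + 13
2 + 3 + 13
…and 18 more, for 30 total.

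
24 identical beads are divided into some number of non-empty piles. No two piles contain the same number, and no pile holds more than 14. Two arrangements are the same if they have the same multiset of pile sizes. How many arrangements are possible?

89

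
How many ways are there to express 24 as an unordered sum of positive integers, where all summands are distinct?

Systematic enumeration (by largest part, then next-largest, …) yields 122.

122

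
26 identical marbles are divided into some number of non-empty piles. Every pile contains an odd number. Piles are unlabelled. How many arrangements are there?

Counting exhaustively, 165 partitions satisfy the conditions.

165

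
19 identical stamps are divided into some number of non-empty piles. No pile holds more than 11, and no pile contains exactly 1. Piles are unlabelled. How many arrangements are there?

Counting exhaustively, 90 partitions satisfy the conditions.

90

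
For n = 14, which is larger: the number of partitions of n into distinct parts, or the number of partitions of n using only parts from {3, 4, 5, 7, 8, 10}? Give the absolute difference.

Partitions of 14 into distinct parts: 22.
Partitions of 14 using only parts from {3, 4, 5, 7, 8, 10}: 7.
|22 − 7| = 15.

15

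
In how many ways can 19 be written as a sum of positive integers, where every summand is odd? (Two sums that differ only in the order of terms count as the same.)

54

A partial list (first 12 by largest part):
19
17, 1, 1
15, 3, 1
15, 1, 1, 1, 1
13, 5, 1
13, 3, 3
13, 3, 1, 1, 1
13, 1, 1, 1, 1, 1, 1
11, 7, 1
11, 5, 3
11, 5, 1, 1, 1
11, 3, 3, 1, 1
…and 42 more, for 54 total.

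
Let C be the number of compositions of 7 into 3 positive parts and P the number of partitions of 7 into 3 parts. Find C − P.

11

Ordered (compositions into 3 parts): C(6,2) = 15.
Partitions of 7 into exactly 3 parts: 4.
Difference: 15 − 4 = 11.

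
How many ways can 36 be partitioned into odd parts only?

Systematic enumeration (by largest part, then next-largest, …) yields 668.

668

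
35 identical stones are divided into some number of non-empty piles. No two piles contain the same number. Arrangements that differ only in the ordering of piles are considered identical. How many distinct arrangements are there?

585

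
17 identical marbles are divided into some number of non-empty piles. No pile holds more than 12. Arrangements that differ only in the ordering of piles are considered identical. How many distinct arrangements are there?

285

Direct enumeration gives 285 partitions.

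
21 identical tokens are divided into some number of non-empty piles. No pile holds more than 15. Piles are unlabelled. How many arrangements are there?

773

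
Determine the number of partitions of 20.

A full systematic count gives 627.

627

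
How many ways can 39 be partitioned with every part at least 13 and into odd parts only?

They are:
39
13,13,13
That's 2 in total.

2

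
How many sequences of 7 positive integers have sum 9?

28

A composition of 9 into 7 positive parts is chosen by placing 6 dividers among the 8 gaps between 9 units: C(8,6) = 28.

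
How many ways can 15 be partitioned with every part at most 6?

There are 110 such partitions.

110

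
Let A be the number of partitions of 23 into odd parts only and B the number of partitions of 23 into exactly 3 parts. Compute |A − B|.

Partitions of 23 into odd parts only: 104.
Partitions of 23 into exactly 3 parts: 44.
|104 − 44| = 60.

60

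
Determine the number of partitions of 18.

Counting exhaustively, 385 partitions satisfy the conditions.

385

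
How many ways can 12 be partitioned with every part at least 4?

5

Listing the qualifying partitions of 12:
12
4, 8
5, 7
6, 6
4, 4, 4
Counting gives 5.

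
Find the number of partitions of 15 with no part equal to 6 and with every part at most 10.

134

A full systematic count gives 134.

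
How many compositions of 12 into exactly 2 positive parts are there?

A composition of 12 into 2 positive parts is chosen by placing 1 dividers among the 11 gaps between 12 units: C(11,1) = 11.

11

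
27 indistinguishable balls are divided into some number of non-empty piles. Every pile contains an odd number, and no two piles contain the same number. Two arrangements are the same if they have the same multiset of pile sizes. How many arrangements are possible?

They are:
27
23, 3, 1
21, 5, 1
19, 7, 1
19, 5, 3
17, 9, 1
17, 7, 3
15, 11, 1
15, 9, 3
15, 7, 5
13, 11, 3
13, 9, 5
11, 9, 7
11, 7, 5, 3, 1
Counting gives 14.

14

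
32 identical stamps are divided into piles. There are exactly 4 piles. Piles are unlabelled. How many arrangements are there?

Counting exhaustively, 249 partitions satisfy the conditions.

249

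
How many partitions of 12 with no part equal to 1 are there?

Listing the qualifying partitions of 12:
12
2, 10
3, 9
4, 8
2, 2, 8
5, 7
2, 3, 7
6, 6
2, 4, 6
3, 3, 6
2, 2, 2, 6
2, 5, 5
3, 4, 5
2, 2, 3, 5
4, 4, 4
2, 2, 4, 4
2, 3, 3, 4
2, 2, 2, 2, 4
3, 3, 3, 3
2, 2, 2, 3, 3
2, 2, 2, 2, 2, 2

21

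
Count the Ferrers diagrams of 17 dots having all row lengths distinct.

There are too many to list fully; the first 12 (by largest part) are:
17
16, 1
15, 2
14, 3
14, 2, 1
13, 4
13, 3, 1
12, 5
12, 4, 1
12, 3, 2
11, 6
11, 5, 1
…and 26 more, for 38 total.

38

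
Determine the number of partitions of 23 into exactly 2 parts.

11

Enumerating:
22,1
21,2
20,3
19,4
18,5
17,6
16,7
15,8
14,9
13,10
12,11
That's 11 in total.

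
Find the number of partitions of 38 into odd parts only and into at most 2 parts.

10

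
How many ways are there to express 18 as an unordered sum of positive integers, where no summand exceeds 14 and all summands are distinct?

There are too many to list fully; the first 12 (by largest part) are:
14 + 4
14 + 3 + 1
13 + 5
13 + 4 + 1
13 + 3 + 2
12 + 6
12 + 5 + 1
12 + 4 + 2
12 + 3 + 2 + 1
11 + 7
11 + 6 + 1
11 + 5 + 2
…and 29 more, for 41 total.

41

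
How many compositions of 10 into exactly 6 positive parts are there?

126

By stars and bars with positive parts, the count is C(9,5) = 126.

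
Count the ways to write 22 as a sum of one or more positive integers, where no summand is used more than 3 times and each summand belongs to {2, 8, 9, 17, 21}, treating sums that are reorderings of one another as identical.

2

The partitions of 22 that satisfy the conditions:
9, 9, 2, 2
8, 8, 2, 2, 2
That's 2 in total.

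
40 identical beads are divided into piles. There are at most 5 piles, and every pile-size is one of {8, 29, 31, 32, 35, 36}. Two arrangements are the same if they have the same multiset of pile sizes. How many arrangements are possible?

They are:
32,8
8,8,8,8,8

2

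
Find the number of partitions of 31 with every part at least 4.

161

Systematic enumeration (by largest part, then next-largest, …) yields 161.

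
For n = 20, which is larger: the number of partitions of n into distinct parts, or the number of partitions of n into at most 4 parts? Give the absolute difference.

Partitions of 20 into distinct parts: 64.
Partitions of 20 into at most 4 parts: 108.
|64 − 108| = 44.

44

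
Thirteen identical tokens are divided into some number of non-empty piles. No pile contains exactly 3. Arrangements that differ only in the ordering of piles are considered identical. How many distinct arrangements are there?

A partial list (first 12 by largest part):
13
1 + 12
2 + 11
1 + 1 + 11
1 + 2 + 10
1 + 1 + 1 + 10
4 + 9
2 + 2 + 9
1 + 1 + 2 + 9
1 + 1 + 1 + 1 + 9
5 + 8
1 + 4 + 8
…and 47 more, for 59 total.

59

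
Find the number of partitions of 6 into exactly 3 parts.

Enumerating:
1,1,4
1,2,3
2,2,2
Counting gives 3.

3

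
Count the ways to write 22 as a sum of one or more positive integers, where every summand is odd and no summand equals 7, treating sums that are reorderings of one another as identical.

62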